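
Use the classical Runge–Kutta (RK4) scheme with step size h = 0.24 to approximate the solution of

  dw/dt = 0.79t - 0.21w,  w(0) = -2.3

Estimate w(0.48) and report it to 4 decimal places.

-1.9914

RK4: k1 = f(t_n, w_n); k2 = f(t_n + h/2, w_n + (h/2)·k1); k3 = f(t_n + h/2, w_n + (h/2)·k2); k4 = f(t_n + h, w_n + h·k3); w_{n+1} = w_n + (h/6)·(k1 + 2k2 + 2k3 + k4).
t=0.000000, w=-2.300000:
  k1 = f(0.000000, -2.300000) = 0.483000
  k2 = f(0.120000, -2.242040) = 0.565628
  k3 = f(0.120000, -2.232125) = 0.563546
  k4 = f(0.240000, -2.164749) = 0.644197
  w ← -2.300000 + (0.24/6)·(k1 + 2k2 + 2k3 + k4) = -2.164578
t=0.240000, w=-2.164578:
  k1 = f(0.240000, -2.164578) = 0.644161
  k2 = f(0.360000, -2.087279) = 0.722729
  k3 = f(0.360000, -2.077851) = 0.720749
  k4 = f(0.480000, -1.991598) = 0.797436
  w ← -2.164578 + (0.24/6)·(k1 + 2k2 + 2k3 + k4) = -1.991436
w(0.48) ≈ -1.9914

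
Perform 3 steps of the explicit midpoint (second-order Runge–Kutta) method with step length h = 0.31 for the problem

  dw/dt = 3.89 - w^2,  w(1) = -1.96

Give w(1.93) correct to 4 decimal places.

-1.6661

Midpoint: k1 = f(t_n, w_n); k2 = f(t_n + h/2, w_n + (h/2)·k1); w_{n+1} = w_n + h·k2.
t=1.000000, w=-1.960000:
  k1 = f(1.000000, -1.960000) = 0.048400
  k2 = f(1.155000, -1.952498) = 0.077752
  w ← -1.960000 + 0.31·0.077752 = -1.935897
t=1.310000, w=-1.935897:
  k1 = f(1.310000, -1.935897) = 0.142303
  k2 = f(1.465000, -1.913840) = 0.227216
  w ← -1.935897 + 0.31·0.227216 = -1.865460
t=1.620000, w=-1.865460:
  k1 = f(1.620000, -1.865460) = 0.410059
  k2 = f(1.775000, -1.801901) = 0.643153
  w ← -1.865460 + 0.31·0.643153 = -1.666083
w(1.93) ≈ -1.6661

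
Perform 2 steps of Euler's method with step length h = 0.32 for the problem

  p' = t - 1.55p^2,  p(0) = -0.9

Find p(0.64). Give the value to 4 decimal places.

Euler: p_{n+1} = p_n + h·f(t_n, p_n).
t=0.000000, p=-0.900000: f=-1.255500 → p ← -0.900000 + 0.32·(-1.255500) = -1.301760
t=0.320000, p=-1.301760: f=-2.306598 → p ← -1.301760 + 0.32·(-2.306598) = -2.039871
p(0.64) ≈ -2.0399

-2.0399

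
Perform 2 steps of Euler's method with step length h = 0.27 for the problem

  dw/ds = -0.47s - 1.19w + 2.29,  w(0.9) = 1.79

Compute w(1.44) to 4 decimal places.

Euler: w_{n+1} = w_n + h·f(s_n, w_n).
s=0.900000, w=1.790000: f=-0.263100 → w ← 1.790000 + 0.27·(-0.263100) = 1.718963
s=1.170000, w=1.718963: f=-0.305466 → w ← 1.718963 + 0.27·(-0.305466) = 1.636487
w(1.44) ≈ 1.6365

1.6365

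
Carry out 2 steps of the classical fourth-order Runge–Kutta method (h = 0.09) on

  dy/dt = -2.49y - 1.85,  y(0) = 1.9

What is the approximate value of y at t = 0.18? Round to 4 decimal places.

RK4: k1 = f(t_n, y_n); k2 = f(t_n + h/2, y_n + (h/2)·k1); k3 = f(t_n + h/2, y_n + (h/2)·k2); k4 = f(t_n + h, y_n + h·k3); y_{n+1} = y_n + (h/6)·(k1 + 2k2 + 2k3 + k4).
t=0.000000, y=1.900000:
  k1 = f(0.000000, 1.900000) = -6.581000
  k2 = f(0.045000, 1.603855) = -5.843599
  k3 = f(0.045000, 1.637038) = -5.926225
  k4 = f(0.090000, 1.366640) = -5.252933
  y ← 1.900000 + (0.09/6)·(k1 + 2k2 + 2k3 + k4) = 1.369396
t=0.090000, y=1.369396:
  k1 = f(0.090000, 1.369396) = -5.259797
  k2 = f(0.135000, 1.132705) = -4.670437
  k3 = f(0.135000, 1.159227) = -4.736474
  k4 = f(0.180000, 0.943114) = -4.198353
  y ← 1.369396 + (0.09/6)·(k1 + 2k2 + 2k3 + k4) = 0.945317
y(0.18) ≈ 0.9453

0.9453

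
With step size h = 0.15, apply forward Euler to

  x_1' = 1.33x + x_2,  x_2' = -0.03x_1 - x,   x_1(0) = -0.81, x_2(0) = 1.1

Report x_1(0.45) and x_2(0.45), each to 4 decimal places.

-0.2271, 1.0411

Euler on (x_1,x_2): x_1_{n+1} = x_1_n + h·x_1', x_2_{n+1} = x_2_n + h·x_2'.
0.000000: (-0.810000, 1.100000); f=(1.100000, 0.024300) → (-0.645000, 1.103645)
0.150000: (-0.645000, 1.103645); f=(1.303145, -0.130650) → (-0.449528, 1.084048)
0.300000: (-0.449528, 1.084048); f=(1.483048, -0.286514) → (-0.227071, 1.041070)
(x_1(0.45), x_2(0.45)) ≈ (-0.2271, 1.0411)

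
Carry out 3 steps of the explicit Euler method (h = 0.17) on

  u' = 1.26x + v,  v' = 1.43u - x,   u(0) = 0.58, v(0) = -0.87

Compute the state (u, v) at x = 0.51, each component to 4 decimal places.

0.3064, -0.6269

Euler on (u,v): u_{n+1} = u_n + h·u', v_{n+1} = v_n + h·v'.
0.000000: (0.580000, -0.870000); f=(-0.870000, 0.829400) → (0.432100, -0.729002)
0.170000: (0.432100, -0.729002); f=(-0.514802, 0.447903) → (0.344584, -0.652858)
0.340000: (0.344584, -0.652858); f=(-0.224458, 0.152755) → (0.306426, -0.626890)
(u(0.51), v(0.51)) ≈ (0.3064, -0.6269)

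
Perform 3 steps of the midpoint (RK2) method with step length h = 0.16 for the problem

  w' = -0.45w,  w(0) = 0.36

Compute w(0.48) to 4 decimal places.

0.2901

Midpoint: k1 = f(t_n, w_n); k2 = f(t_n + h/2, w_n + (h/2)·k1); w_{n+1} = w_n + h·k2.
t=0.000000, w=0.360000:
  k1 = f(0.000000, 0.360000) = -0.162000
  k2 = f(0.080000, 0.347040) = -0.156168
  w ← 0.360000 + 0.16·(-0.156168) = 0.335013
t=0.160000, w=0.335013:
  k1 = f(0.160000, 0.335013) = -0.150756
  k2 = f(0.240000, 0.322953) = -0.145329
  w ← 0.335013 + 0.16·(-0.145329) = 0.311761
t=0.320000, w=0.311761:
  k1 = f(0.320000, 0.311761) = -0.140292
  k2 = f(0.400000, 0.300537) = -0.135242
  w ← 0.311761 + 0.16·(-0.135242) = 0.290122
w(0.48) ≈ 0.2901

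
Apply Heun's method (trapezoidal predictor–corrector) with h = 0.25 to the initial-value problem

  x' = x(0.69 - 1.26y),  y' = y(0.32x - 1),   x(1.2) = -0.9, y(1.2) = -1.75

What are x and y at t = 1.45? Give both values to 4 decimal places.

Heun on (x,y): k1 = f(t_n, state_n); k2 = f(t_n + h, state_n + h·k1); state_{n+1} = state_n + (h/2)·(k1 + k2).
1.200000: (-0.900000, -1.750000)
  k1 = (-2.605500, 2.254000)
  predictor → (-1.551375, -1.186500)
  k2 = (-3.389739, 1.775526)
  → (-1.649405, -1.246309)
(x(1.45), y(1.45)) ≈ (-1.6494, -1.2463)

-1.6494, -1.2463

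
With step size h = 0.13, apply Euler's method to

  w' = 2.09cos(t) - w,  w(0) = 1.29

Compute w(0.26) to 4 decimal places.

1.4822

Euler: w_{n+1} = w_n + h·f(t_n, w_n).
t=0.000000, w=1.290000: f=0.800000 → w ← 1.290000 + 0.13·0.800000 = 1.394000
t=0.130000, w=1.394000: f=0.678364 → w ← 1.394000 + 0.13·0.678364 = 1.482187
w(0.26) ≈ 1.4822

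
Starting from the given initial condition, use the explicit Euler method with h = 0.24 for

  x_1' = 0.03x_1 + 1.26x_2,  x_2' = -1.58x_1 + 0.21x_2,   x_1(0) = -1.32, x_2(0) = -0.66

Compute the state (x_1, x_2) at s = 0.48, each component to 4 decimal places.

-1.5984, 0.3774

Euler on (x_1,x_2): x_1_{n+1} = x_1_n + h·x_1', x_2_{n+1} = x_2_n + h·x_2'.
0.000000: (-1.320000, -0.660000); f=(-0.871200, 1.947000) → (-1.529088, -0.192720)
0.240000: (-1.529088, -0.192720); f=(-0.288700, 2.375488) → (-1.598376, 0.377397)
(x_1(0.48), x_2(0.48)) ≈ (-1.5984, 0.3774)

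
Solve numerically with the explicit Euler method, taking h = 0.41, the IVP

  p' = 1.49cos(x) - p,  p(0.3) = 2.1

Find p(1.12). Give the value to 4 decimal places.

Euler: p_{n+1} = p_n + h·f(x_n, p_n).
x=0.300000, p=2.100000: f=-0.676549 → p ← 2.100000 + 0.41·(-0.676549) = 1.822615
x=0.710000, p=1.822615: f=-0.692656 → p ← 1.822615 + 0.41·(-0.692656) = 1.538626
p(1.12) ≈ 1.5386

1.5386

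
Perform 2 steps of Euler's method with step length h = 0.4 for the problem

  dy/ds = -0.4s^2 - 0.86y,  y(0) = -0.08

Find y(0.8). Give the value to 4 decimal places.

-0.0600

Euler: y_{n+1} = y_n + h·f(s_n, y_n).
s=0.000000, y=-0.080000: f=0.068800 → y ← -0.080000 + 0.4·0.068800 = -0.052480
s=0.400000, y=-0.052480: f=-0.018867 → y ← -0.052480 + 0.4·(-0.018867) = -0.060027
y(0.8) ≈ -0.0600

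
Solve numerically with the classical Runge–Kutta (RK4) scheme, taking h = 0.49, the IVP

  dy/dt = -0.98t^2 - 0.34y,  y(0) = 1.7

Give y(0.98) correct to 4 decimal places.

RK4: k1 = f(t_n, y_n); k2 = f(t_n + h/2, y_n + (h/2)·k1); k3 = f(t_n + h/2, y_n + (h/2)·k2); k4 = f(t_n + h, y_n + h·k3); y_{n+1} = y_n + (h/6)·(k1 + 2k2 + 2k3 + k4).
t=0.000000, y=1.700000:
  k1 = f(0.000000, 1.700000) = -0.578000
  k2 = f(0.245000, 1.558390) = -0.588677
  k3 = f(0.245000, 1.555774) = -0.587788
  k4 = f(0.490000, 1.411984) = -0.715373
  y ← 1.700000 + (0.49/6)·(k1 + 2k2 + 2k3 + k4) = 1.402219
t=0.490000, y=1.402219:
  k1 = f(0.490000, 1.402219) = -0.712052
  k2 = f(0.735000, 1.227766) = -0.946861
  k3 = f(0.735000, 1.170238) = -0.927301
  k4 = f(0.980000, 0.947841) = -1.263458
  y ← 1.402219 + (0.49/6)·(k1 + 2k2 + 2k3 + k4) = 0.934772
y(0.98) ≈ 0.9348

0.9348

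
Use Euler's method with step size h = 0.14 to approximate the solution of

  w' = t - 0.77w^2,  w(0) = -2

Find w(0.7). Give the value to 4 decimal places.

-9.0964

Euler: w_{n+1} = w_n + h·f(t_n, w_n).
t=0.000000, w=-2.000000: f=-3.080000 → w ← -2.000000 + 0.14·(-3.080000) = -2.431200
t=0.140000, w=-2.431200: f=-4.411265 → w ← -2.431200 + 0.14·(-4.411265) = -3.048777
t=0.280000, w=-3.048777: f=-6.877182 → w ← -3.048777 + 0.14·(-6.877182) = -4.011583
t=0.420000, w=-4.011583: f=-11.971452 → w ← -4.011583 + 0.14·(-11.971452) = -5.687586
t=0.560000, w=-5.687586: f=-24.348447 → w ← -5.687586 + 0.14·(-24.348447) = -9.096368
w(0.7) ≈ -9.0964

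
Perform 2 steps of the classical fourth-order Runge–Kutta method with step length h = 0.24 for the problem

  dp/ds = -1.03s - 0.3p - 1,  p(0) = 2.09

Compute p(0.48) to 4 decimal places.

RK4: k1 = f(s_n, p_n); k2 = f(s_n + h/2, p_n + (h/2)·k1); k3 = f(s_n + h/2, p_n + (h/2)·k2); k4 = f(s_n + h, p_n + h·k3); p_{n+1} = p_n + (h/6)·(k1 + 2k2 + 2k3 + k4).
s=0.000000, p=2.090000:
  k1 = f(0.000000, 2.090000) = -1.627000
  k2 = f(0.120000, 1.894760) = -1.692028
  k3 = f(0.120000, 1.886957) = -1.689687
  k4 = f(0.240000, 1.684475) = -1.752543
  p ← 2.090000 + (0.24/6)·(k1 + 2k2 + 2k3 + k4) = 1.684281
s=0.240000, p=1.684281:
  k1 = f(0.240000, 1.684281) = -1.752484
  k2 = f(0.360000, 1.473983) = -1.812995
  k3 = f(0.360000, 1.466722) = -1.810817
  k4 = f(0.480000, 1.249685) = -1.869306
  p ← 1.684281 + (0.24/6)·(k1 + 2k2 + 2k3 + k4) = 1.249505
p(0.48) ≈ 1.2495

1.2495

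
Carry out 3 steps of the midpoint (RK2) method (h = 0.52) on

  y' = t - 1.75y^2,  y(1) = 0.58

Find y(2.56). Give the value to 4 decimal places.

1.1316

Midpoint: k1 = f(t_n, y_n); k2 = f(t_n + h/2, y_n + (h/2)·k1); y_{n+1} = y_n + h·k2.
t=1.000000, y=0.580000:
  k1 = f(1.000000, 0.580000) = 0.411300
  k2 = f(1.260000, 0.686938) = 0.434203
  y ← 0.580000 + 0.52·0.434203 = 0.805786
t=1.520000, y=0.805786:
  k1 = f(1.520000, 0.805786) = 0.383741
  k2 = f(1.780000, 0.905558) = 0.344937
  y ← 0.805786 + 0.52·0.344937 = 0.985153
t=2.040000, y=0.985153:
  k1 = f(2.040000, 0.985153) = 0.341579
  k2 = f(2.300000, 1.073963) = 0.281554
  y ← 0.985153 + 0.52·0.281554 = 1.131561
y(2.56) ≈ 1.1316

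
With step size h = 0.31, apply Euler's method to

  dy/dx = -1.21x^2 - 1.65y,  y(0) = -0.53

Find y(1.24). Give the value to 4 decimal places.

-0.4336

Euler: y_{n+1} = y_n + h·f(x_n, y_n).
x=0.000000, y=-0.530000: f=0.874500 → y ← -0.530000 + 0.31·0.874500 = -0.258905
x=0.310000, y=-0.258905: f=0.310912 → y ← -0.258905 + 0.31·0.310912 = -0.162522
x=0.620000, y=-0.162522: f=-0.196962 → y ← -0.162522 + 0.31·(-0.196962) = -0.223581
x=0.930000, y=-0.223581: f=-0.677621 → y ← -0.223581 + 0.31·(-0.677621) = -0.433643
y(1.24) ≈ -0.4336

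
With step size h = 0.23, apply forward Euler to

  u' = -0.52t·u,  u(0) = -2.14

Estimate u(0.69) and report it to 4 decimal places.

-1.9666

Euler: u_{n+1} = u_n + h·f(t_n, u_n).
t=0.000000, u=-2.140000: f=0.000000 → u ← -2.140000 + 0.23·0.000000 = -2.140000
t=0.230000, u=-2.140000: f=0.255944 → u ← -2.140000 + 0.23·0.255944 = -2.081133
t=0.460000, u=-2.081133: f=0.497807 → u ← -2.081133 + 0.23·0.497807 = -1.966637
u(0.69) ≈ -1.9666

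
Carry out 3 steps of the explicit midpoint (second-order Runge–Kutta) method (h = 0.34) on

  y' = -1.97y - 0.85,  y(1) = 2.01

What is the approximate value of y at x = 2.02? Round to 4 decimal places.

Midpoint: k1 = f(x_n, y_n); k2 = f(x_n + h/2, y_n + (h/2)·k1); y_{n+1} = y_n + h·k2.
x=1.000000, y=2.010000:
  k1 = f(1.000000, 2.010000) = -4.809700
  k2 = f(1.170000, 1.192351) = -3.198931
  y ← 2.010000 + 0.34·(-3.198931) = 0.922363
x=1.340000, y=0.922363:
  k1 = f(1.340000, 0.922363) = -2.667056
  k2 = f(1.510000, 0.468964) = -1.773859
  y ← 0.922363 + 0.34·(-1.773859) = 0.319251
x=1.680000, y=0.319251:
  k1 = f(1.680000, 0.319251) = -1.478925
  k2 = f(1.850000, 0.067834) = -0.983633
  y ← 0.319251 + 0.34·(-0.983633) = -0.015184
y(2.02) ≈ -0.0152

-0.0152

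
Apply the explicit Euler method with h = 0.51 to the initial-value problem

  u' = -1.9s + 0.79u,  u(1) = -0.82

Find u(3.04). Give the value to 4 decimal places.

-13.9291

Euler: u_{n+1} = u_n + h·f(s_n, u_n).
s=1.000000, u=-0.820000: f=-2.547800 → u ← -0.820000 + 0.51·(-2.547800) = -2.119378
s=1.510000, u=-2.119378: f=-4.543309 → u ← -2.119378 + 0.51·(-4.543309) = -4.436465
s=2.020000, u=-4.436465: f=-7.342808 → u ← -4.436465 + 0.51·(-7.342808) = -8.181297
s=2.530000, u=-8.181297: f=-11.270225 → u ← -8.181297 + 0.51·(-11.270225) = -13.929112
u(3.04) ≈ -13.9291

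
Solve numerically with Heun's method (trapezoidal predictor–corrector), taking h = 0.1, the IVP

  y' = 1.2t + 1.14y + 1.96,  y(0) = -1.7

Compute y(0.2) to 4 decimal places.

-1.6697

Heun: k1 = f(t_n, y_n); k2 = f(t_n + h, y_n + h·k1); y_{n+1} = y_n + (h/2)·(k1 + k2).
t=0.000000, y=-1.700000:
  k1 = f(0.000000, -1.700000) = 0.022000
  k2 = f(0.100000, -1.697800) = 0.144508
  y ← -1.700000 + (0.1/2)·(0.022000 + 0.144508) = -1.691675
t=0.100000, y=-1.691675:
  k1 = f(0.100000, -1.691675) = 0.151491
  k2 = f(0.200000, -1.676526) = 0.288761
  y ← -1.691675 + (0.1/2)·(0.151491 + 0.288761) = -1.669662
y(0.2) ≈ -1.6697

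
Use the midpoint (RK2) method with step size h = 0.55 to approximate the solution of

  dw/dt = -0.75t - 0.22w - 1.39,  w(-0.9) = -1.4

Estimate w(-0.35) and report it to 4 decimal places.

Midpoint: k1 = f(t_n, w_n); k2 = f(t_n + h/2, w_n + (h/2)·k1); w_{n+1} = w_n + h·k2.
t=-0.900000, w=-1.400000:
  k1 = f(-0.900000, -1.400000) = -0.407000
  k2 = f(-0.625000, -1.511925) = -0.588626
  w ← -1.400000 + 0.55·(-0.588626) = -1.723745
w(-0.35) ≈ -1.7237

-1.7237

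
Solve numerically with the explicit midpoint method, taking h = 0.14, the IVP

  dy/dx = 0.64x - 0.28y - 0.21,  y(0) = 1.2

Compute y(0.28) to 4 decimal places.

1.0776

Midpoint: k1 = f(x_n, y_n); k2 = f(x_n + h/2, y_n + (h/2)·k1); y_{n+1} = y_n + h·k2.
x=0.000000, y=1.200000:
  k1 = f(0.000000, 1.200000) = -0.546000
  k2 = f(0.070000, 1.161780) = -0.490498
  y ← 1.200000 + 0.14·(-0.490498) = 1.131330
x=0.140000, y=1.131330:
  k1 = f(0.140000, 1.131330) = -0.437172
  k2 = f(0.210000, 1.100728) = -0.383804
  y ← 1.131330 + 0.14·(-0.383804) = 1.077598
y(0.28) ≈ 1.0776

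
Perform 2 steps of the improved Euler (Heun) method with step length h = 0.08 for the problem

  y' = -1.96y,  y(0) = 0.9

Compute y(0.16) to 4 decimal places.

Heun: k1 = f(t_n, y_n); k2 = f(t_n + h, y_n + h·k1); y_{n+1} = y_n + (h/2)·(k1 + k2).
t=0.000000, y=0.900000:
  k1 = f(0.000000, 0.900000) = -1.764000
  k2 = f(0.080000, 0.758880) = -1.487405
  y ← 0.900000 + (0.08/2)·(-1.764000 + (-1.487405)) = 0.769944
t=0.080000, y=0.769944:
  k1 = f(0.080000, 0.769944) = -1.509090
  k2 = f(0.160000, 0.649217) = -1.272465
  y ← 0.769944 + (0.08/2)·(-1.509090 + (-1.272465)) = 0.658682
y(0.16) ≈ 0.6587

0.6587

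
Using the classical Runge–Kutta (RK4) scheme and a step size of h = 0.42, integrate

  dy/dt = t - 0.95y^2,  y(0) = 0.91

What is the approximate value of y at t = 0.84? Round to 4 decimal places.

RK4: k1 = f(t_n, y_n); k2 = f(t_n + h/2, y_n + (h/2)·k1); k3 = f(t_n + h/2, y_n + (h/2)·k2); k4 = f(t_n + h, y_n + h·k3); y_{n+1} = y_n + (h/6)·(k1 + 2k2 + 2k3 + k4).
t=0.000000, y=0.910000:
  k1 = f(0.000000, 0.910000) = -0.786695
  k2 = f(0.210000, 0.744794) = -0.316982
  k3 = f(0.210000, 0.843434) = -0.465811
  k4 = f(0.420000, 0.714359) = -0.064794
  y ← 0.910000 + (0.42/6)·(k1 + 2k2 + 2k3 + k4) = 0.740805
t=0.420000, y=0.740805:
  k1 = f(0.420000, 0.740805) = -0.101352
  k2 = f(0.630000, 0.719521) = 0.138175
  k3 = f(0.630000, 0.769822) = 0.067006
  k4 = f(0.840000, 0.768947) = 0.278284
  y ← 0.740805 + (0.42/6)·(k1 + 2k2 + 2k3 + k4) = 0.781915
y(0.84) ≈ 0.7819

0.7819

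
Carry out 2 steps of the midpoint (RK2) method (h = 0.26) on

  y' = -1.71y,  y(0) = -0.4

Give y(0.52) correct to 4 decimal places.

-0.1712

Midpoint: k1 = f(t_n, y_n); k2 = f(t_n + h/2, y_n + (h/2)·k1); y_{n+1} = y_n + h·k2.
t=0.000000, y=-0.400000:
  k1 = f(0.000000, -0.400000) = 0.684000
  k2 = f(0.130000, -0.311080) = 0.531947
  y ← -0.400000 + 0.26·0.531947 = -0.261694
t=0.260000, y=-0.261694:
  k1 = f(0.260000, -0.261694) = 0.447496
  k2 = f(0.390000, -0.203519) = 0.348018
  y ← -0.261694 + 0.26·0.348018 = -0.171209
y(0.52) ≈ -0.1712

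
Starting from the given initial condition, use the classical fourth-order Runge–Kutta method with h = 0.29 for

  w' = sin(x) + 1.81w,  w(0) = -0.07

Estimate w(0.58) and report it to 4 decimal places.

0.0403

RK4: k1 = f(x_n, w_n); k2 = f(x_n + h/2, w_n + (h/2)·k1); k3 = f(x_n + h/2, w_n + (h/2)·k2); k4 = f(x_n + h, w_n + h·k3); w_{n+1} = w_n + (h/6)·(k1 + 2k2 + 2k3 + k4).
x=0.000000, w=-0.070000:
  k1 = f(0.000000, -0.070000) = -0.126700
  k2 = f(0.145000, -0.088372) = -0.015460
  k3 = f(0.145000, -0.072242) = 0.013735
  k4 = f(0.290000, -0.066017) = 0.166462
  w ← -0.070000 + (0.29/6)·(k1 + 2k2 + 2k3 + k4) = -0.068245
x=0.290000, w=-0.068245:
  k1 = f(0.290000, -0.068245) = 0.162429
  k2 = f(0.435000, -0.044693) = 0.340517
  k3 = f(0.435000, -0.018870) = 0.387256
  k4 = f(0.580000, 0.044059) = 0.627771
  w ← -0.068245 + (0.29/6)·(k1 + 2k2 + 2k3 + k4) = 0.040299
w(0.58) ≈ 0.0403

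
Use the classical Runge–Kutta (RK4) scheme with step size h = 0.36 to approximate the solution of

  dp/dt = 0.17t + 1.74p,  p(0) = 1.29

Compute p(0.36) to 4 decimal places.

RK4: k1 = f(t_n, p_n); k2 = f(t_n + h/2, p_n + (h/2)·k1); k3 = f(t_n + h/2, p_n + (h/2)·k2); k4 = f(t_n + h, p_n + h·k3); p_{n+1} = p_n + (h/6)·(k1 + 2k2 + 2k3 + k4).
t=0.000000, p=1.290000:
  k1 = f(0.000000, 1.290000) = 2.244600
  k2 = f(0.180000, 1.694028) = 2.978209
  k3 = f(0.180000, 1.826078) = 3.207975
  k4 = f(0.360000, 2.444871) = 4.315276
  p ← 1.290000 + (0.36/6)·(k1 + 2k2 + 2k3 + k4) = 2.425935
p(0.36) ≈ 2.4259

2.4259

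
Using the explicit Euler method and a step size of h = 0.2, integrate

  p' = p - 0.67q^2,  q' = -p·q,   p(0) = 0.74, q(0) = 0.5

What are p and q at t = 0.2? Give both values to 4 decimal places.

Euler on (p,q): p_{n+1} = p_n + h·p', q_{n+1} = q_n + h·q'.
0.000000: (0.740000, 0.500000); f=(0.572500, -0.370000) → (0.854500, 0.426000)
(p(0.2), q(0.2)) ≈ (0.8545, 0.4260)

0.8545, 0.4260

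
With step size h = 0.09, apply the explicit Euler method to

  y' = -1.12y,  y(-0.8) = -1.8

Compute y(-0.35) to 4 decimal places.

Euler: y_{n+1} = y_n + h·f(x_n, y_n).
x=-0.800000, y=-1.800000: f=2.016000 → y ← -1.800000 + 0.09·2.016000 = -1.618560
x=-0.710000, y=-1.618560: f=1.812787 → y ← -1.618560 + 0.09·1.812787 = -1.455409
x=-0.620000, y=-1.455409: f=1.630058 → y ← -1.455409 + 0.09·1.630058 = -1.308704
x=-0.530000, y=-1.308704: f=1.465748 → y ← -1.308704 + 0.09·1.465748 = -1.176787
x=-0.440000, y=-1.176787: f=1.318001 → y ← -1.176787 + 0.09·1.318001 = -1.058166
y(-0.35) ≈ -1.0582

-1.0582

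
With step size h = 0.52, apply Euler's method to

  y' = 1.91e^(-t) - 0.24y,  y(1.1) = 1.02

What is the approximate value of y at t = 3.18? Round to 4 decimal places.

1.1424

Euler: y_{n+1} = y_n + h·f(t_n, y_n).
t=1.100000, y=1.020000: f=0.390984 → y ← 1.020000 + 0.52·0.390984 = 1.223312
t=1.620000, y=1.223312: f=0.084392 → y ← 1.223312 + 0.52·0.084392 = 1.267195
t=2.140000, y=1.267195: f=-0.079406 → y ← 1.267195 + 0.52·(-0.079406) = 1.225904
t=2.660000, y=1.225904: f=-0.160616 → y ← 1.225904 + 0.52·(-0.160616) = 1.142384
y(3.18) ≈ 1.1424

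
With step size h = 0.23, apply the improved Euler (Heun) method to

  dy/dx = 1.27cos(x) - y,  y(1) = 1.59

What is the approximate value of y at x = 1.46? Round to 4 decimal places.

1.1496

Heun: k1 = f(x_n, y_n); k2 = f(x_n + h, y_n + h·k1); y_{n+1} = y_n + (h/2)·(k1 + k2).
x=1.000000, y=1.590000:
  k1 = f(1.000000, 1.590000) = -0.903816
  k2 = f(1.230000, 1.382122) = -0.957640
  y ← 1.590000 + (0.23/2)·(-0.903816 + (-0.957640)) = 1.375933
x=1.230000, y=1.375933:
  k1 = f(1.230000, 1.375933) = -0.951451
  k2 = f(1.460000, 1.157099) = -1.016675
  y ← 1.375933 + (0.23/2)·(-0.951451 + (-1.016675)) = 1.149598
y(1.46) ≈ 1.1496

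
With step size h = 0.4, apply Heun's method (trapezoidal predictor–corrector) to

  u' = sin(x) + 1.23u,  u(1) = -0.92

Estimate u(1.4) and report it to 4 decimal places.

-1.0358

Heun: k1 = f(x_n, u_n); k2 = f(x_n + h, u_n + h·k1); u_{n+1} = u_n + (h/2)·(k1 + k2).
x=1.000000, u=-0.920000:
  k1 = f(1.000000, -0.920000) = -0.290129
  k2 = f(1.400000, -1.036052) = -0.288894
  u ← -0.920000 + (0.4/2)·(-0.290129 + (-0.288894)) = -1.035805
u(1.4) ≈ -1.0358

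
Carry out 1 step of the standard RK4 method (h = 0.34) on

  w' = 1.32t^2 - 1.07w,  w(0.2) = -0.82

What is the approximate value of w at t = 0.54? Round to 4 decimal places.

RK4: k1 = f(t_n, w_n); k2 = f(t_n + h/2, w_n + (h/2)·k1); k3 = f(t_n + h/2, w_n + (h/2)·k2); k4 = f(t_n + h, w_n + h·k3); w_{n+1} = w_n + (h/6)·(k1 + 2k2 + 2k3 + k4).
t=0.200000, w=-0.820000:
  k1 = f(0.200000, -0.820000) = 0.930200
  k2 = f(0.370000, -0.661866) = 0.888905
  k3 = f(0.370000, -0.668886) = 0.896416
  k4 = f(0.540000, -0.515218) = 0.936196
  w ← -0.820000 + (0.34/6)·(k1 + 2k2 + 2k3 + k4) = -0.511901
w(0.54) ≈ -0.5119

-0.5119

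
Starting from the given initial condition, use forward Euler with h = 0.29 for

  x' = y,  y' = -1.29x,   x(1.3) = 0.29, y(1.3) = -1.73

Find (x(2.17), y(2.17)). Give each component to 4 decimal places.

Euler on (x,y): x_{n+1} = x_n + h·x', y_{n+1} = y_n + h·y'.
1.300000: (0.290000, -1.730000); f=(-1.730000, -0.374100) → (-0.211700, -1.838489)
1.590000: (-0.211700, -1.838489); f=(-1.838489, 0.273093) → (-0.744862, -1.759292)
1.880000: (-0.744862, -1.759292); f=(-1.759292, 0.960872) → (-1.255056, -1.480639)
(x(2.17), y(2.17)) ≈ (-1.2551, -1.4806)

-1.2551, -1.4806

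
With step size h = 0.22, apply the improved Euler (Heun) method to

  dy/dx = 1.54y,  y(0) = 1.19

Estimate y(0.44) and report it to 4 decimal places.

Heun: k1 = f(x_n, y_n); k2 = f(x_n + h, y_n + h·k1); y_{n+1} = y_n + (h/2)·(k1 + k2).
x=0.000000, y=1.190000:
  k1 = f(0.000000, 1.190000) = 1.832600
  k2 = f(0.220000, 1.593172) = 2.453485
  y ← 1.190000 + (0.22/2)·(1.832600 + 2.453485) = 1.661469
x=0.220000, y=1.661469:
  k1 = f(0.220000, 1.661469) = 2.558663
  k2 = f(0.440000, 2.224375) = 3.425538
  y ← 1.661469 + (0.22/2)·(2.558663 + 3.425538) = 2.319731
y(0.44) ≈ 2.3197

2.3197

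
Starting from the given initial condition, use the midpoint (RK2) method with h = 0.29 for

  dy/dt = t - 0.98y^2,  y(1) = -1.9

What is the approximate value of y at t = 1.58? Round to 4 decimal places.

Midpoint: k1 = f(t_n, y_n); k2 = f(t_n + h/2, y_n + (h/2)·k1); y_{n+1} = y_n + h·k2.
t=1.000000, y=-1.900000:
  k1 = f(1.000000, -1.900000) = -2.537800
  k2 = f(1.145000, -2.267981) = -3.895863
  y ← -1.900000 + 0.29·(-3.895863) = -3.029800
t=1.290000, y=-3.029800:
  k1 = f(1.290000, -3.029800) = -7.706096
  k2 = f(1.435000, -4.147184) = -15.420154
  y ← -3.029800 + 0.29·(-15.420154) = -7.501645
y(1.58) ≈ -7.5016

-7.5016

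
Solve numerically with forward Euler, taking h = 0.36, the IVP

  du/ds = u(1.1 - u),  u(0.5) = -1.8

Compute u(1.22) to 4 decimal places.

-10.0093

Euler: u_{n+1} = u_n + h·f(s_n, u_n).
s=0.500000, u=-1.800000: f=-5.220000 → u ← -1.800000 + 0.36·(-5.220000) = -3.679200
s=0.860000, u=-3.679200: f=-17.583633 → u ← -3.679200 + 0.36·(-17.583633) = -10.009308
u(1.22) ≈ -10.0093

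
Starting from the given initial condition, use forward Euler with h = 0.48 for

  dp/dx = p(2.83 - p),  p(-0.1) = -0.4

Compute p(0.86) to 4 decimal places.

-2.9055

Euler: p_{n+1} = p_n + h·f(x_n, p_n).
x=-0.100000, p=-0.400000: f=-1.292000 → p ← -0.400000 + 0.48·(-1.292000) = -1.020160
x=0.380000, p=-1.020160: f=-3.927779 → p ← -1.020160 + 0.48·(-3.927779) = -2.905494
p(0.86) ≈ -2.9055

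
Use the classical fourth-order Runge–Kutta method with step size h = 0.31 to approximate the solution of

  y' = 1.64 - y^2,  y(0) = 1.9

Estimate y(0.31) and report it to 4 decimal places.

1.5307

RK4: k1 = f(x_n, y_n); k2 = f(x_n + h/2, y_n + (h/2)·k1); k3 = f(x_n + h/2, y_n + (h/2)·k2); k4 = f(x_n + h, y_n + h·k3); y_{n+1} = y_n + (h/6)·(k1 + 2k2 + 2k3 + k4).
x=0.000000, y=1.900000:
  k1 = f(0.000000, 1.900000) = -1.970000
  k2 = f(0.155000, 1.594650) = -0.902909
  k3 = f(0.155000, 1.760049) = -1.457773
  k4 = f(0.310000, 1.448090) = -0.456966
  y ← 1.900000 + (0.31/6)·(k1 + 2k2 + 2k3 + k4) = 1.530670
y(0.31) ≈ 1.5307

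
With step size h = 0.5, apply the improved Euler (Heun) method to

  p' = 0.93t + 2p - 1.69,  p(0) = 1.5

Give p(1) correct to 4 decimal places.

Heun: k1 = f(t_n, p_n); k2 = f(t_n + h, p_n + h·k1); p_{n+1} = p_n + (h/2)·(k1 + k2).
t=0.000000, p=1.500000:
  k1 = f(0.000000, 1.500000) = 1.310000
  k2 = f(0.500000, 2.155000) = 3.085000
  p ← 1.500000 + (0.5/2)·(1.310000 + 3.085000) = 2.598750
t=0.500000, p=2.598750:
  k1 = f(0.500000, 2.598750) = 3.972500
  k2 = f(1.000000, 4.585000) = 8.410000
  p ← 2.598750 + (0.5/2)·(3.972500 + 8.410000) = 5.694375
p(1) ≈ 5.6944

5.6944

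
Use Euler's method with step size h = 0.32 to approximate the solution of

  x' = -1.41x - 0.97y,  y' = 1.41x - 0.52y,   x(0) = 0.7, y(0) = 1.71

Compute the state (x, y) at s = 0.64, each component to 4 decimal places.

-0.6210, 1.3854

Euler on (x,y): x_{n+1} = x_n + h·x', y_{n+1} = y_n + h·y'.
0.000000: (0.700000, 1.710000); f=(-2.645700, 0.097800) → (-0.146624, 1.741296)
0.320000: (-0.146624, 1.741296); f=(-1.482317, -1.112214) → (-0.620966, 1.385388)
(x(0.64), y(0.64)) ≈ (-0.6210, 1.3854)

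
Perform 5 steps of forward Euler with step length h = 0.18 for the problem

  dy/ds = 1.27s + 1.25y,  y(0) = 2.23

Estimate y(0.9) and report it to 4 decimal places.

Euler: y_{n+1} = y_n + h·f(s_n, y_n).
s=0.000000, y=2.230000: f=2.787500 → y ← 2.230000 + 0.18·2.787500 = 2.731750
s=0.180000, y=2.731750: f=3.643288 → y ← 2.731750 + 0.18·3.643288 = 3.387542
s=0.360000, y=3.387542: f=4.691627 → y ← 3.387542 + 0.18·4.691627 = 4.232035
s=0.540000, y=4.232035: f=5.975843 → y ← 4.232035 + 0.18·5.975843 = 5.307686
s=0.720000, y=5.307686: f=7.549008 → y ← 5.307686 + 0.18·7.549008 = 6.666508
y(0.9) ≈ 6.6665

6.6665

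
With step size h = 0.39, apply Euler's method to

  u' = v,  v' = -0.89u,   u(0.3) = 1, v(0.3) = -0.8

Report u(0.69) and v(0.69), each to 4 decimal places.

Euler on (u,v): u_{n+1} = u_n + h·u', v_{n+1} = v_n + h·v'.
0.300000: (1.000000, -0.800000); f=(-0.800000, -0.890000) → (0.688000, -1.147100)
(u(0.69), v(0.69)) ≈ (0.6880, -1.1471)

0.6880, -1.1471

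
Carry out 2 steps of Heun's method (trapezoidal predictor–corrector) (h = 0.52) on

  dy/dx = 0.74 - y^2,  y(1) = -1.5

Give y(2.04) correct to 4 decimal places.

-19.8691

Heun: k1 = f(x_n, y_n); k2 = f(x_n + h, y_n + h·k1); y_{n+1} = y_n + (h/2)·(k1 + k2).
x=1.000000, y=-1.500000:
  k1 = f(1.000000, -1.500000) = -1.510000
  k2 = f(1.520000, -2.285200) = -4.482139
  y ← -1.500000 + (0.52/2)·(-1.510000 + (-4.482139)) = -3.057956
x=1.520000, y=-3.057956:
  k1 = f(1.520000, -3.057956) = -8.611096
  k2 = f(2.040000, -7.535726) = -56.047166
  y ← -3.057956 + (0.52/2)·(-8.611096 + (-56.047166)) = -19.869104
y(2.04) ≈ -19.8691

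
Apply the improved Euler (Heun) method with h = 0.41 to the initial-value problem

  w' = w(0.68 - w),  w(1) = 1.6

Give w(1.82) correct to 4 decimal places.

1.0401

Heun: k1 = f(t_n, w_n); k2 = f(t_n + h, w_n + h·k1); w_{n+1} = w_n + (h/2)·(k1 + k2).
t=1.000000, w=1.600000:
  k1 = f(1.000000, 1.600000) = -1.472000
  k2 = f(1.410000, 0.996480) = -0.315366
  w ← 1.600000 + (0.41/2)·(-1.472000 + (-0.315366)) = 1.233590
t=1.410000, w=1.233590:
  k1 = f(1.410000, 1.233590) = -0.682903
  k2 = f(1.820000, 0.953600) = -0.260905
  w ← 1.233590 + (0.41/2)·(-0.682903 + (-0.260905)) = 1.040109
w(1.82) ≈ 1.0401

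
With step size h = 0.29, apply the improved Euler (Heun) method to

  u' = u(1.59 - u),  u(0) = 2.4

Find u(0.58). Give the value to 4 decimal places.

1.8666

Heun: k1 = f(x_n, u_n); k2 = f(x_n + h, u_n + h·k1); u_{n+1} = u_n + (h/2)·(k1 + k2).
x=0.000000, u=2.400000:
  k1 = f(0.000000, 2.400000) = -1.944000
  k2 = f(0.290000, 1.836240) = -0.452156
  u ← 2.400000 + (0.29/2)·(-1.944000 + (-0.452156)) = 2.052557
x=0.290000, u=2.052557:
  k1 = f(0.290000, 2.052557) = -0.949426
  k2 = f(0.580000, 1.777224) = -0.332739
  u ← 2.052557 + (0.29/2)·(-0.949426 + (-0.332739)) = 1.866644
u(0.58) ≈ 1.8666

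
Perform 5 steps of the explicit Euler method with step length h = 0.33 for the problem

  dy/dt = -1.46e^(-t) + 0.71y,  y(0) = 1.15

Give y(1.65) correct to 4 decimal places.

0.7959

Euler: y_{n+1} = y_n + h·f(t_n, y_n).
t=0.000000, y=1.150000: f=-0.643500 → y ← 1.150000 + 0.33·(-0.643500) = 0.937645
t=0.330000, y=0.937645: f=-0.383901 → y ← 0.937645 + 0.33·(-0.383901) = 0.810958
t=0.660000, y=0.810958: f=-0.178823 → y ← 0.810958 + 0.33·(-0.178823) = 0.751946
t=0.990000, y=0.751946: f=-0.008620 → y ← 0.751946 + 0.33·(-0.008620) = 0.749102
t=1.320000, y=0.749102: f=0.141845 → y ← 0.749102 + 0.33·0.141845 = 0.795910
y(1.65) ≈ 0.7959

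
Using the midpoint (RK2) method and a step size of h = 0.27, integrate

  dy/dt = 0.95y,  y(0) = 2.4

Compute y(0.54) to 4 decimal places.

Midpoint: k1 = f(t_n, y_n); k2 = f(t_n + h/2, y_n + (h/2)·k1); y_{n+1} = y_n + h·k2.
t=0.000000, y=2.400000:
  k1 = f(0.000000, 2.400000) = 2.280000
  k2 = f(0.135000, 2.707800) = 2.572410
  y ← 2.400000 + 0.27·2.572410 = 3.094551
t=0.270000, y=3.094551:
  k1 = f(0.270000, 3.094551) = 2.939823
  k2 = f(0.405000, 3.491427) = 3.316855
  y ← 3.094551 + 0.27·3.316855 = 3.990102
y(0.54) ≈ 3.9901

3.9901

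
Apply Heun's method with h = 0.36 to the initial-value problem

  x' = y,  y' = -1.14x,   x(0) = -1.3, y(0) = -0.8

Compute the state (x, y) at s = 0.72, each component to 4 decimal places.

-1.4564, 0.4202

Heun on (x,y): k1 = f(s_n, state_n); k2 = f(s_n + h, state_n + h·k1); state_{n+1} = state_n + (h/2)·(k1 + k2).
0.000000: (-1.300000, -0.800000)
  k1 = (-0.800000, 1.482000)
  predictor → (-1.588000, -0.266480)
  k2 = (-0.266480, 1.810320)
  → (-1.491966, -0.207382)
0.360000: (-1.491966, -0.207382)
  k1 = (-0.207382, 1.700842)
  predictor → (-1.566624, 0.404921)
  k2 = (0.404921, 1.785951)
  → (-1.456410, 0.420240)
(x(0.72), y(0.72)) ≈ (-1.4564, 0.4202)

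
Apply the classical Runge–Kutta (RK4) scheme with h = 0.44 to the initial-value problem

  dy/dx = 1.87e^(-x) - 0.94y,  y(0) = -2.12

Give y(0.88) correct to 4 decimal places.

-0.2268

RK4: k1 = f(x_n, y_n); k2 = f(x_n + h/2, y_n + (h/2)·k1); k3 = f(x_n + h/2, y_n + (h/2)·k2); k4 = f(x_n + h, y_n + h·k3); y_{n+1} = y_n + (h/6)·(k1 + 2k2 + 2k3 + k4).
x=0.000000, y=-2.120000:
  k1 = f(0.000000, -2.120000) = 3.862800
  k2 = f(0.220000, -1.270184) = 2.694683
  k3 = f(0.220000, -1.527170) = 2.936250
  k4 = f(0.440000, -0.828050) = 1.982715
  y ← -2.120000 + (0.44/6)·(k1 + 2k2 + 2k3 + k4) = -0.865459
x=0.440000, y=-0.865459:
  k1 = f(0.440000, -0.865459) = 2.017879
  k2 = f(0.660000, -0.421525) = 1.362746
  k3 = f(0.660000, -0.565655) = 1.498227
  k4 = f(0.880000, -0.206239) = 0.969508
  y ← -0.865459 + (0.44/6)·(k1 + 2k2 + 2k3 + k4) = -0.226774
y(0.88) ≈ -0.2268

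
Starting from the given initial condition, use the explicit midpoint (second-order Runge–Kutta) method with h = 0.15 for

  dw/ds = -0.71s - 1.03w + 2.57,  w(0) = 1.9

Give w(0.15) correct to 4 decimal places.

Midpoint: k1 = f(s_n, w_n); k2 = f(s_n + h/2, w_n + (h/2)·k1); w_{n+1} = w_n + h·k2.
s=0.000000, w=1.900000:
  k1 = f(0.000000, 1.900000) = 0.613000
  k2 = f(0.075000, 1.945975) = 0.512396
  w ← 1.900000 + 0.15·0.512396 = 1.976859
w(0.15) ≈ 1.9769

1.9769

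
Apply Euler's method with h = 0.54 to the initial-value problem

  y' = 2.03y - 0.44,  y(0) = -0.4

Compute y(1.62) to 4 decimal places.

Euler: y_{n+1} = y_n + h·f(t_n, y_n).
t=0.000000, y=-0.400000: f=-1.252000 → y ← -0.400000 + 0.54·(-1.252000) = -1.076080
t=0.540000, y=-1.076080: f=-2.624442 → y ← -1.076080 + 0.54·(-2.624442) = -2.493279
t=1.080000, y=-2.493279: f=-5.501356 → y ← -2.493279 + 0.54·(-5.501356) = -5.464011
y(1.62) ≈ -5.4640

-5.4640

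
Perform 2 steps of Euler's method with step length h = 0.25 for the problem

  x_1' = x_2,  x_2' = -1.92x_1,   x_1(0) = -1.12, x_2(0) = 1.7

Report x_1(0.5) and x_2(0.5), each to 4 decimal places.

-0.1356, 2.5712

Euler on (x_1,x_2): x_1_{n+1} = x_1_n + h·x_1', x_2_{n+1} = x_2_n + h·x_2'.
0.000000: (-1.120000, 1.700000); f=(1.700000, 2.150400) → (-0.695000, 2.237600)
0.250000: (-0.695000, 2.237600); f=(2.237600, 1.334400) → (-0.135600, 2.571200)
(x_1(0.5), x_2(0.5)) ≈ (-0.1356, 2.5712)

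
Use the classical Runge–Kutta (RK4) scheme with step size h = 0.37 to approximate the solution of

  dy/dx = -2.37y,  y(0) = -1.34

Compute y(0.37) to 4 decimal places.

-0.5626

RK4: k1 = f(x_n, y_n); k2 = f(x_n + h/2, y_n + (h/2)·k1); k3 = f(x_n + h/2, y_n + (h/2)·k2); k4 = f(x_n + h, y_n + h·k3); y_{n+1} = y_n + (h/6)·(k1 + 2k2 + 2k3 + k4).
x=0.000000, y=-1.340000:
  k1 = f(0.000000, -1.340000) = 3.175800
  k2 = f(0.185000, -0.752477) = 1.783370
  k3 = f(0.185000, -1.010076) = 2.393881
  k4 = f(0.370000, -0.454264) = 1.076606
  y ← -1.340000 + (0.37/6)·(k1 + 2k2 + 2k3 + k4) = -0.562574
y(0.37) ≈ -0.5626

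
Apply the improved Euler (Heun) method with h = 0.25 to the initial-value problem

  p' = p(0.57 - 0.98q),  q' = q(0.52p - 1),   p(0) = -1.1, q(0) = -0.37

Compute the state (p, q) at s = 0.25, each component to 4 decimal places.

Heun on (p,q): k1 = f(s_n, state_n); k2 = f(s_n + h, state_n + h·k1); state_{n+1} = state_n + (h/2)·(k1 + k2).
0.000000: (-1.100000, -0.370000)
  k1 = (-1.025860, 0.581640)
  predictor → (-1.356465, -0.224590)
  k2 = (-1.071741, 0.383007)
  → (-1.362200, -0.249419)
(p(0.25), q(0.25)) ≈ (-1.3622, -0.2494)

-1.3622, -0.2494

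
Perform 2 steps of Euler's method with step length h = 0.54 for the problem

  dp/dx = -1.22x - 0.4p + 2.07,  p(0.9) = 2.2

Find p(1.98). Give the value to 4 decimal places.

1.9329

Euler: p_{n+1} = p_n + h·f(x_n, p_n).
x=0.900000, p=2.200000: f=0.092000 → p ← 2.200000 + 0.54·0.092000 = 2.249680
x=1.440000, p=2.249680: f=-0.586672 → p ← 2.249680 + 0.54·(-0.586672) = 1.932877
p(1.98) ≈ 1.9329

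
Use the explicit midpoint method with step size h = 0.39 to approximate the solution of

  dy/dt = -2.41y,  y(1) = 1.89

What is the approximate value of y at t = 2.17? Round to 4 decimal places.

Midpoint: k1 = f(t_n, y_n); k2 = f(t_n + h/2, y_n + (h/2)·k1); y_{n+1} = y_n + h·k2.
t=1.000000, y=1.890000:
  k1 = f(1.000000, 1.890000) = -4.554900
  k2 = f(1.195000, 1.001794) = -2.414325
  y ← 1.890000 + 0.39·(-2.414325) = 0.948413
t=1.390000, y=0.948413:
  k1 = f(1.390000, 0.948413) = -2.285676
  k2 = f(1.585000, 0.502706) = -1.211523
  y ← 0.948413 + 0.39·(-1.211523) = 0.475920
t=1.780000, y=0.475920:
  k1 = f(1.780000, 0.475920) = -1.146966
  k2 = f(1.975000, 0.252261) = -0.607949
  y ← 0.475920 + 0.39·(-0.607949) = 0.238819
y(2.17) ≈ 0.2388

0.2388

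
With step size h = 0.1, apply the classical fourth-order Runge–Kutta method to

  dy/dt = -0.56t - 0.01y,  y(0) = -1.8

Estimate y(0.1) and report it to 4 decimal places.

RK4: k1 = f(t_n, y_n); k2 = f(t_n + h/2, y_n + (h/2)·k1); k3 = f(t_n + h/2, y_n + (h/2)·k2); k4 = f(t_n + h, y_n + h·k3); y_{n+1} = y_n + (h/6)·(k1 + 2k2 + 2k3 + k4).
t=0.000000, y=-1.800000:
  k1 = f(0.000000, -1.800000) = 0.018000
  k2 = f(0.050000, -1.799100) = -0.010009
  k3 = f(0.050000, -1.800500) = -0.009995
  k4 = f(0.100000, -1.800999) = -0.037990
  y ← -1.800000 + (0.1/6)·(k1 + 2k2 + 2k3 + k4) = -1.801000
y(0.1) ≈ -1.8010

-1.8010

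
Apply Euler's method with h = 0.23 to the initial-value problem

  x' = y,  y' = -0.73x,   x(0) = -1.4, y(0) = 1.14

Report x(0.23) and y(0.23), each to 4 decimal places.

-1.1378, 1.3751

Euler on (x,y): x_{n+1} = x_n + h·x', y_{n+1} = y_n + h·y'.
0.000000: (-1.400000, 1.140000); f=(1.140000, 1.022000) → (-1.137800, 1.375060)
(x(0.23), y(0.23)) ≈ (-1.1378, 1.3751)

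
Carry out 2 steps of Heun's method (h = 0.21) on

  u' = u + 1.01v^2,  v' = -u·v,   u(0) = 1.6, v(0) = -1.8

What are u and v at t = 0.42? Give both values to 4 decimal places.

Heun on (u,v): k1 = f(t_n, state_n); k2 = f(t_n + h, state_n + h·k1); state_{n+1} = state_n + (h/2)·(k1 + k2).
0.000000: (1.600000, -1.800000)
  k1 = (4.872400, 2.880000)
  predictor → (2.623204, -1.195200)
  k2 = (4.065992, 3.135253)
  → (2.538531, -1.168398)
0.210000: (2.538531, -1.168398)
  k1 = (3.917338, 2.966016)
  predictor → (3.361172, -0.545535)
  k2 = (3.661757, 1.833637)
  → (3.334336, -0.664435)
(u(0.42), v(0.42)) ≈ (3.3343, -0.6644)

3.3343, -0.6644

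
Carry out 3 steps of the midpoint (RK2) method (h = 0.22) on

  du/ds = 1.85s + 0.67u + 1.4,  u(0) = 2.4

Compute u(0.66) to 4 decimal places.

5.3471

Midpoint: k1 = f(s_n, u_n); k2 = f(s_n + h/2, u_n + (h/2)·k1); u_{n+1} = u_n + h·k2.
s=0.000000, u=2.400000:
  k1 = f(0.000000, 2.400000) = 3.008000
  k2 = f(0.110000, 2.730880) = 3.433190
  u ← 2.400000 + 0.22·3.433190 = 3.155302
s=0.220000, u=3.155302:
  k1 = f(0.220000, 3.155302) = 3.921052
  k2 = f(0.330000, 3.586617) = 4.413534
  u ← 3.155302 + 0.22·4.413534 = 4.126279
s=0.440000, u=4.126279:
  k1 = f(0.440000, 4.126279) = 4.978607
  k2 = f(0.550000, 4.673926) = 5.549030
  u ← 4.126279 + 0.22·5.549030 = 5.347066
u(0.66) ≈ 5.3471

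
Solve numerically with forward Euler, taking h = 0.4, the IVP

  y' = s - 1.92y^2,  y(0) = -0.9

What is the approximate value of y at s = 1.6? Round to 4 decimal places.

-92.9852

Euler: y_{n+1} = y_n + h·f(s_n, y_n).
s=0.000000, y=-0.900000: f=-1.555200 → y ← -0.900000 + 0.4·(-1.555200) = -1.522080
s=0.400000, y=-1.522080: f=-4.048117 → y ← -1.522080 + 0.4·(-4.048117) = -3.141327
s=0.800000, y=-3.141327: f=-18.146433 → y ← -3.141327 + 0.4·(-18.146433) = -10.399900
s=1.200000, y=-10.399900: f=-206.463199 → y ← -10.399900 + 0.4·(-206.463199) = -92.985179
y(1.6) ≈ -92.9852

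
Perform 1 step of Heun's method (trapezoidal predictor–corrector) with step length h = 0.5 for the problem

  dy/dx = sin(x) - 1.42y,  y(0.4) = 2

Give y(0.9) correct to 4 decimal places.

1.3082

Heun: k1 = f(x_n, y_n); k2 = f(x_n + h, y_n + h·k1); y_{n+1} = y_n + (h/2)·(k1 + k2).
x=0.400000, y=2.000000:
  k1 = f(0.400000, 2.000000) = -2.450582
  k2 = f(0.900000, 0.774709) = -0.316760
  y ← 2.000000 + (0.5/2)·(-2.450582 + (-0.316760)) = 1.308165
y(0.9) ≈ 1.3082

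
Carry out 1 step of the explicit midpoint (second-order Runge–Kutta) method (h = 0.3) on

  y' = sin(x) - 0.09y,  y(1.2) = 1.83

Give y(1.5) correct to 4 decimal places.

2.0702

Midpoint: k1 = f(x_n, y_n); k2 = f(x_n + h/2, y_n + (h/2)·k1); y_{n+1} = y_n + h·k2.
x=1.200000, y=1.830000:
  k1 = f(1.200000, 1.830000) = 0.767339
  k2 = f(1.350000, 1.945101) = 0.800664
  y ← 1.830000 + 0.3·0.800664 = 2.070199
y(1.5) ≈ 2.0702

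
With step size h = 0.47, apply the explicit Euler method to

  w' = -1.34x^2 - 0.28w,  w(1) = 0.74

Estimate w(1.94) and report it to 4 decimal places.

Euler: w_{n+1} = w_n + h·f(x_n, w_n).
x=1.000000, w=0.740000: f=-1.547200 → w ← 0.740000 + 0.47·(-1.547200) = 0.012816
x=1.470000, w=0.012816: f=-2.899194 → w ← 0.012816 + 0.47·(-2.899194) = -1.349805
w(1.94) ≈ -1.3498

-1.3498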